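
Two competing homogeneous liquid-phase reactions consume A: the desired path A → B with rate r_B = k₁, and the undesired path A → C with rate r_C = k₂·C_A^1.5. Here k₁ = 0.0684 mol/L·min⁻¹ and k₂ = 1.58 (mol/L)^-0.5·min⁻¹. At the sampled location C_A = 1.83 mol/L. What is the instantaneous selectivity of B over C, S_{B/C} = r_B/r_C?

0.0175

S_{B/C} = r_B/r_C = (k₁)/(k₂·C_A^1.5) = (k₁/k₂)·C_A^-1.5.
= (0.0684) / (1.58×1.830^1.5) = 0.06840/3.911 = 0.0175.
The undesired path is higher order in A, so low C_A (CSTR or dilute feed) favours B.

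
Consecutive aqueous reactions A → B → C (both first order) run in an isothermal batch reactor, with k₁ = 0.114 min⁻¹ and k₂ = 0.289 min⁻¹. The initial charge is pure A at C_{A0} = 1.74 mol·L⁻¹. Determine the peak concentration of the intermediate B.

For a first-order series the maximum intermediate yield is C_{B,max}/C_{A0} = (k₁/k₂)^[k₂/(k₂−k₁)].
= (0.114/0.289)^(0.289/(0.289−0.114)) = (0.3945)^(1.651) = 0.2152.
C_{B,max} = 0.2152×1.74 = 0.374 mol·L⁻¹.

0.374 mol·L⁻¹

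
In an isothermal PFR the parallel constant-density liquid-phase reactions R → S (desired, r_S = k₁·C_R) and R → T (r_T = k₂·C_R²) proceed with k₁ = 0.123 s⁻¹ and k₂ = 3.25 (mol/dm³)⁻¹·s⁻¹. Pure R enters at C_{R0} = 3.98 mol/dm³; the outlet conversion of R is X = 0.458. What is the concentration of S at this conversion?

C_R = C_{R0}(1−X) = 2.157 mol/dm³.
Along a PFR/batch, dC_S/dC_R = −r_S/(r_S+r_T) = −k₁/(k₁+k₂·C_R).
Integrating from C_{R0} to C_R: C_S = (0.123/3.25)·ln[(0.123+3.25·3.98)/(0.123+3.25·2.16)] = 0.03785·ln(13.06/7.134) = 0.02288 mol/dm³.

0.0229 mol/dm³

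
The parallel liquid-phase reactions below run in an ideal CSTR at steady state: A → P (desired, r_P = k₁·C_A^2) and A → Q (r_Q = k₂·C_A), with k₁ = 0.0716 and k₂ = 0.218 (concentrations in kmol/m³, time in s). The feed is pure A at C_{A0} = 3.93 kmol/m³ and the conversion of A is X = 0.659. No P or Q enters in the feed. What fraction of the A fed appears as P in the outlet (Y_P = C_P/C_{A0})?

Exit C_A = C_{A0}(1−X) = 3.93×0.341 = 1.340 kmol/m³.
A CSTR operates uniformly at the exit composition, giving r_P = 0.1286 and r_Q = 0.2921 (each k·C_A^n at C_A = 1.340).
Fraction of consumed A going to P: r_P/(r_P+r_Q) = 0.3056.
C_P = 0.3056·C_{A0}·X = 0.3056×3.93×0.659 = 0.792 kmol/m³; Y_P = C_P/C_{A0} = 0.201.

0.201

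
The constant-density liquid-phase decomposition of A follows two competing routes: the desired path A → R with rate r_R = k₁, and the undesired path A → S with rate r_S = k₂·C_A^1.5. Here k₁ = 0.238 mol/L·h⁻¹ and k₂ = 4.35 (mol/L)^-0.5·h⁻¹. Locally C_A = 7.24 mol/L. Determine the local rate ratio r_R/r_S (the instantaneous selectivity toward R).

S_{R/S} = r_R/r_S = (k₁)/(k₂·C_A^1.5) = (k₁/k₂)·C_A^-1.5.
= (0.238) / (4.35×7.240^1.5) = 0.2380/84.74 = 0.00281.

0.00281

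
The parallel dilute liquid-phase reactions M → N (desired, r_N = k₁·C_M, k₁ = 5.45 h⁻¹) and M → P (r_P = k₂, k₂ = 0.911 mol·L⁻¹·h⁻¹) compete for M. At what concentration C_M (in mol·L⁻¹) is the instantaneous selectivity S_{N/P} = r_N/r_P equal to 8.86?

S_{N/P} = (k₁/k₂)·C_M ⇒ C_M = S·k₂/k₁.
= 8.86×0.911/5.45 = 1.48 mol·L⁻¹.

1.48 mol·L⁻¹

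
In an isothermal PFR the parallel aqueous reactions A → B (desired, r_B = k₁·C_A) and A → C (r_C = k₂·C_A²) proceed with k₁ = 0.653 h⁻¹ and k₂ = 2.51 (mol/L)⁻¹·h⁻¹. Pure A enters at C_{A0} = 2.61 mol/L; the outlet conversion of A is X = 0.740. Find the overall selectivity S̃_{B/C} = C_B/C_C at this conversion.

C_A = C_{A0}(1−X) = 0.6786 mol/L.
Along a PFR/batch, dC_B/dC_A = −r_B/(r_B+r_C) = −k₁/(k₁+k₂·C_A).
Integrating from C_{A0} to C_A: C_B = (0.653/2.51)·ln[(0.653+2.51·2.61)/(0.653+2.51·0.679)] = 0.2602·ln(7.204/2.356) = 0.2907 mol/L.
C_C = (C_{A0}−C_A)−C_B = 1.641 mol/L; S̃_{B/C} = 0.2907/1.641 = 0.177.

0.177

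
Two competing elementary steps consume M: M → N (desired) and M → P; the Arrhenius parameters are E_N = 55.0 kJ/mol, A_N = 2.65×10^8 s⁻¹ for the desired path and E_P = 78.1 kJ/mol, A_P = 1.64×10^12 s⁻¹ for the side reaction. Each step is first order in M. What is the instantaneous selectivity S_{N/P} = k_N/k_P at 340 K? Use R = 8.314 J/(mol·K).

Since both paths have the same order in M, the concentration cancels and S_{N/P} = k_N/k_P = (A_N/A_P)·exp[(E_P−E_N)/(RT)].
(E_P−E_N)/(RT) = (78.1−55.0)×10³/(8.314×340) = 23100/2827 = 8.172.
k_N/k_P = (2.65×10^8/1.64×10^12)·exp(8.172) = 1.616×10^-4 × 3540 = 0.572.
Since E_N < E_P, lowering the temperature improves selectivity toward N.

0.572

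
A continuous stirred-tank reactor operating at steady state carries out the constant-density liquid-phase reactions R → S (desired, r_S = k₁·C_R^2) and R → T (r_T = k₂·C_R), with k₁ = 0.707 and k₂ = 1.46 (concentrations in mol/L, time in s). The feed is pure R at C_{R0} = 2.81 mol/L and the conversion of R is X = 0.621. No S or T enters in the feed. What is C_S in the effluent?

Exit C_R = C_{R0}(1−X) = 2.81×0.379 = 1.065 mol/L.
In a CSTR the entire volume is at exit conditions, so r_S = 0.707×1.065^2 = 0.8019 and r_T = 1.46×1.065 = 1.555.
Fraction of consumed R going to S: r_S/(r_S+r_T) = 0.3402.
C_S = 0.3402·C_{R0}·X = 0.3402×2.81×0.621 = 0.594 mol/L.

0.594 mol/L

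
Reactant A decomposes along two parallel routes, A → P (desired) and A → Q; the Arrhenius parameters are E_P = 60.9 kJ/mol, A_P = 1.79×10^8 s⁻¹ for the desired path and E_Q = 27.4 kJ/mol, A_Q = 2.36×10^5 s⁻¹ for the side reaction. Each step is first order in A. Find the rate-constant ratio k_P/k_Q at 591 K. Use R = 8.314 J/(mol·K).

0.830

Since both paths have the same order in A, the concentration cancels and S_{P/Q} = k_P/k_Q = (A_P/A_Q)·exp[(E_Q−E_P)/(RT)].
(E_Q−E_P)/(RT) = (27.4−60.9)×10³/(8.314×591) = -33500/4914 = -6.818.
k_P/k_Q = (1.79×10^8/2.36×10^5)·exp(-6.818) = 758.5 × 0.001094 = 0.830.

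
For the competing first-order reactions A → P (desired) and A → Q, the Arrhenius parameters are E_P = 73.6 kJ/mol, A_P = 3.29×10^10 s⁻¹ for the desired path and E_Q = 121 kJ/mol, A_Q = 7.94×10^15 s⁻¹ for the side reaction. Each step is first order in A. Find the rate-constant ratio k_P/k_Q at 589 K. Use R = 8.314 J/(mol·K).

0.0662

With equal orders, S_{P/Q} = k_P/k_Q = (A_P/A_Q)·exp[(E_Q−E_P)/(RT)].
(E_Q−E_P)/(RT) = (121−73.6)×10³/(8.314×589) = 47400/4897 = 9.680.
k_P/k_Q = (3.29×10^10/7.94×10^15)·exp(9.680) = 4.144×10^-6 × 15987 = 0.0662.
Since E_P < E_Q, lowering the temperature improves selectivity toward P.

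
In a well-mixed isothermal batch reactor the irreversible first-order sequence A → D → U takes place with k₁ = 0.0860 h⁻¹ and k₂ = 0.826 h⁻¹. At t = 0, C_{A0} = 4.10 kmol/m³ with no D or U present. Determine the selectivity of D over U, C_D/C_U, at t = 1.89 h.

0.984

Solving the coupled first-order balances gives C_D(t) = [k₁/(k₂−k₁)]·C_{A0}·(e^(−k₁t) − e^(−k₂t)).
e^(−k₁t) = e^(−0.0860×1.89) = e^(−0.1625) = 0.8500; e^(−k₂t) = e^(−1.561) = 0.2099.
C_D = 0.0860×4.10/(0.826−0.0860) × (0.8500−0.2099) = 0.4765×0.6401 = 0.3050 kmol/m³.
C_A = C_{A0}e^(−k₁t) = 3.485 kmol/m³, so C_U = C_{A0}−C_A−C_D = 0.3101 kmol/m³; C_D/C_U = 0.984.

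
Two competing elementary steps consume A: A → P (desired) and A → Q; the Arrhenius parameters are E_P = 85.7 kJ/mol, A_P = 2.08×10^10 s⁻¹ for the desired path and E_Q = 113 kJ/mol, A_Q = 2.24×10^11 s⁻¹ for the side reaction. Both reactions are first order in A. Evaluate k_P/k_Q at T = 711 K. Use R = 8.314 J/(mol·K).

k_P/k_Q = (A_P/A_Q)·exp[−(E_P−E_Q)/(RT)] = (A_P/A_Q)·exp[(E_Q−E_P)/(RT)].
(E_Q−E_P)/(RT) = (113−85.7)×10³/(8.314×711) = 27300/5911 = 4.618.
k_P/k_Q = (2.08×10^10/2.24×10^11)·exp(4.618) = 0.09286 × 101.3 = 9.41.

9.41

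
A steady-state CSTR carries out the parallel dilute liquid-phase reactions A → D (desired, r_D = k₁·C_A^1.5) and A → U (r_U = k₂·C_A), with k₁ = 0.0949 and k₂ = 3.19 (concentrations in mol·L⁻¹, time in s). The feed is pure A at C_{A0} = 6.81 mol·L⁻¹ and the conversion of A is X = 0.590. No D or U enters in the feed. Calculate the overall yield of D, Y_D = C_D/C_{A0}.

Exit C_A = C_{A0}(1−X) = 6.81×0.410 = 2.792 mol·L⁻¹.
Rates in a CSTR are evaluated at the outlet concentration: r_D = 0.0949×2.792^1.5 = 0.4428, r_U = 3.19×2.792 = 8.907.
Fraction of consumed A going to D: r_D/(r_D+r_U) = 0.04736.
C_D = 0.04736·C_{A0}·X = 0.04736×6.81×0.590 = 0.190 mol·L⁻¹; Y_D = C_D/C_{A0} = 0.0279.

0.0279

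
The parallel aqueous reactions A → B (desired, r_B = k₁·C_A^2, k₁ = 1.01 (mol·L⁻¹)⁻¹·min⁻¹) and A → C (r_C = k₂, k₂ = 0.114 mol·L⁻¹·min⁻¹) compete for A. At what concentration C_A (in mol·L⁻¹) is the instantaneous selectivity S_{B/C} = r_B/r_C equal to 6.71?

S_{B/C} = (k₁/k₂)·C_A^2 ⇒ C_A = (S·k₂/k₁)^(0.5).
= (6.71×0.114/1.01)^(0.5) = (0.7574)^(0.5) = 0.870 mol·L⁻¹.

0.870 mol·L⁻¹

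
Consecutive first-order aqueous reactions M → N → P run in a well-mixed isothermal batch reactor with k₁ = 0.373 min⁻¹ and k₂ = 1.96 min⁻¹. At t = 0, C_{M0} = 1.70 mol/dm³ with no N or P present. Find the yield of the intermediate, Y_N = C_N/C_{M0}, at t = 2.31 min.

0.0968

Solving the coupled first-order balances gives C_N(t) = [k₁/(k₂−k₁)]·C_{M0}·(e^(−k₁t) − e^(−k₂t)).
e^(−k₁t) = e^(−0.373×2.31) = e^(−0.8616) = 0.4225; e^(−k₂t) = e^(−4.528) = 0.01081.
C_N = 0.373×1.70/(1.96−0.373) × (0.4225−0.01081) = 0.3996×0.4117 = 0.1645 mol/dm³.
Y_N = C_N/C_{M0} = 0.1645/1.70 = 0.0968.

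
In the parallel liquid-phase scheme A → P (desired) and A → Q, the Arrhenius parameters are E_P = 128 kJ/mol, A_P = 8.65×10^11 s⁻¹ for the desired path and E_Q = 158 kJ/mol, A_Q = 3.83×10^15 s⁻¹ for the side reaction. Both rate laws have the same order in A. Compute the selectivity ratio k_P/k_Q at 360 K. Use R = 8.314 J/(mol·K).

With equal orders, S_{P/Q} = k_P/k_Q = (A_P/A_Q)·exp[(E_Q−E_P)/(RT)].
(E_Q−E_P)/(RT) = (158−128)×10³/(8.314×360) = 30000/2993 = 10.02.
k_P/k_Q = (8.65×10^11/3.83×10^15)·exp(10.02) = 2.258×10^-4 × 22545 = 5.09.
Since E_P < E_Q, lowering the temperature improves selectivity toward P.

5.09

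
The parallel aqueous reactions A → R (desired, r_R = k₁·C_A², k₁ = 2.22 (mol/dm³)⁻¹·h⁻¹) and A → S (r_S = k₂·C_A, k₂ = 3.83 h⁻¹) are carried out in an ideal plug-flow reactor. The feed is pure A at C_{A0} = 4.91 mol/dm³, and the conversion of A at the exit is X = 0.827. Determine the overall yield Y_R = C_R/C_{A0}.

C_A = C_{A0}(1−X) = 0.8494 mol/dm³.
Along a PFR/batch, dC_S/dC_A = −r_S/(r_R+r_S) = −k₂/(k₂+k₁·C_A).
Integrating from C_{A0} to C_A: C_S = (3.83/2.22)·ln[(3.83+2.22·4.91)/(3.83+2.22·0.849)] = 1.725·ln(14.73/5.716) = 1.633 mol/dm³.
Then C_R = (C_{A0}−C_A) − C_S = 4.061 − 1.633 = 2.427 mol/dm³.
Y_R = C_R/C_{A0} = 2.427/4.91 = 0.494.

0.494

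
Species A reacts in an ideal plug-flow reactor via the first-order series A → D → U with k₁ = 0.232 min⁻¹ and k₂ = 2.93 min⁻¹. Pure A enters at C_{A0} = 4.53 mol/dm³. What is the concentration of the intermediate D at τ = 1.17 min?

0.284 mol/dm³

Solving the coupled first-order balances gives C_D(τ) = [k₁/(k₂−k₁)]·C_{A0}·(e^(−k₁τ) − e^(−k₂τ)).
e^(−k₁τ) = e^(−0.232×1.17) = e^(−0.2714) = 0.7623; e^(−k₂τ) = e^(−3.428) = 0.03245.
C_D = 0.232×4.53/(2.93−0.232) × (0.7623−0.03245) = 0.3895×0.7298 = 0.2843 mol/dm³.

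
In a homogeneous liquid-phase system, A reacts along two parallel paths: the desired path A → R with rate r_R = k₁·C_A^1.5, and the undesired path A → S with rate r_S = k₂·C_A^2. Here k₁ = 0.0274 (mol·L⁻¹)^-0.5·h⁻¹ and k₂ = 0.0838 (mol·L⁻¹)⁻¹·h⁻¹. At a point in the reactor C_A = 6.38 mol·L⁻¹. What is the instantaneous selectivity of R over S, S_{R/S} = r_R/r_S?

S_{R/S} = r_R/r_S = (k₁·C_A^1.5)/(k₂·C_A^2) = (k₁/k₂)·C_A^-0.5.
= (0.0274×6.380^1.5) / (0.0838×6.380^2) = 0.4416/3.411 = 0.129.
The undesired path is higher order in A, so low C_A (CSTR or dilute feed) favours R.

0.129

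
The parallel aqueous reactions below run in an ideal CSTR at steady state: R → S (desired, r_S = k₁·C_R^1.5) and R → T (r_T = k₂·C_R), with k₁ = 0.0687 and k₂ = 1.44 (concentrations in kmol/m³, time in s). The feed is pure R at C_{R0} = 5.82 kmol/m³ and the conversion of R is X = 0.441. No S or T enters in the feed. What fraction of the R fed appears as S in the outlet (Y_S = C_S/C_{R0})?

0.0349

Exit C_R = C_{R0}(1−X) = 5.82×0.559 = 3.253 kmol/m³.
A CSTR operates uniformly at the exit composition, giving r_S = 0.4031 and r_T = 4.685 (each k·C_R^n at C_R = 3.253).
Fraction of consumed R going to S: r_S/(r_S+r_T) = 0.07923.
C_S = 0.07923·C_{R0}·X = 0.07923×5.82×0.441 = 0.203 kmol/m³; Y_S = C_S/C_{R0} = 0.0349.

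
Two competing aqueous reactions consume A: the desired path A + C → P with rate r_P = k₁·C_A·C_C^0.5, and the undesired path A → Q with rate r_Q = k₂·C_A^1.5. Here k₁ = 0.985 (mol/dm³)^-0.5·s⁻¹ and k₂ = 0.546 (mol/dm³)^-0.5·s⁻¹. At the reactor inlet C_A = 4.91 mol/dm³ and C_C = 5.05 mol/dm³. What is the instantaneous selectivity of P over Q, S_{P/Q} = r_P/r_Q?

S_{P/Q} = r_P/r_Q = (k₁·C_A·C_C^0.5)/(k₂·C_A^1.5) = (k₁/k₂)·C_A^-0.5·C_C^0.5.
= (0.985×4.910×5.050^0.5) / (0.546×4.910^1.5) = 10.87/5.940 = 1.83.

1.83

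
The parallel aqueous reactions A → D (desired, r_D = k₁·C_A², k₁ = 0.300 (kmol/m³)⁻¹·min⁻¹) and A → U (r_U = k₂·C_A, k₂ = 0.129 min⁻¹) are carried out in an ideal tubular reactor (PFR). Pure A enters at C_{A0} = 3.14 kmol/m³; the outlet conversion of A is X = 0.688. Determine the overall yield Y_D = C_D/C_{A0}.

C_A = C_{A0}(1−X) = 0.9797 kmol/m³.
Along a PFR/batch, dC_U/dC_A = −r_U/(r_D+r_U) = −k₂/(k₂+k₁·C_A).
Integrating from C_{A0} to C_A: C_U = (0.129/0.300)·ln[(0.129+0.300·3.14)/(0.129+0.300·0.980)] = 0.4300·ln(1.071/0.4229) = 0.3996 kmol/m³.
Then C_D = (C_{A0}−C_A) − C_U = 2.160 − 0.3996 = 1.761 kmol/m³.
Y_D = C_D/C_{A0} = 1.761/3.14 = 0.561.

0.561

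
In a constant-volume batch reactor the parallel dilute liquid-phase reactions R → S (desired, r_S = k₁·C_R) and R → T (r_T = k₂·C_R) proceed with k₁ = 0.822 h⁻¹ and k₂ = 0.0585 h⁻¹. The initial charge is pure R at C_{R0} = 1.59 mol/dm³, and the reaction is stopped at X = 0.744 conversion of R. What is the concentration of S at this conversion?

C_R = C_{R0}(1−X) = 0.4070 mol/dm³.
Both paths are first order in R, so the instantaneous fraction to S is constant: dC_S/d(−C_R) = k₁/(k₁+k₂) = 0.9336.
C_S = 0.9336·(C_{R0}−C_R) = 0.9336×1.183 = 1.10 mol/dm³.

1.10 mol/dm³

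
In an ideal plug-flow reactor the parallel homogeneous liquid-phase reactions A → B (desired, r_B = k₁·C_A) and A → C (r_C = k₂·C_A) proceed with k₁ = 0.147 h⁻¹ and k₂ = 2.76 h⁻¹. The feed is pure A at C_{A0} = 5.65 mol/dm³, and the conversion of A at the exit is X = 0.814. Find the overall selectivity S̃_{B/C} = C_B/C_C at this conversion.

0.0533

C_A = C_{A0}(1−X) = 1.051 mol/dm³.
Both paths are first order in A, so the instantaneous fraction to B is constant: dC_B/d(−C_A) = k₁/(k₁+k₂) = 0.05057.
C_B = 0.05057·(C_{A0}−C_A) = 0.05057×4.599 = 0.233 mol/dm³.
C_C = (C_{A0}−C_A)−C_B = 4.367 mol/dm³; S̃_{B/C} = 0.2326/4.367 = 0.0533.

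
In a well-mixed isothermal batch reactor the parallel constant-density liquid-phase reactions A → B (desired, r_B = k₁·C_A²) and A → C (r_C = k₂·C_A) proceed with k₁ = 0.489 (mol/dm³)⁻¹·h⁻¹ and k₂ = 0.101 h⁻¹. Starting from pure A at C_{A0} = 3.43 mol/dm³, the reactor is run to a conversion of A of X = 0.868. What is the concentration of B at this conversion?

C_A = C_{A0}(1−X) = 0.4528 mol/dm³.
Along a PFR/batch, dC_C/dC_A = −r_C/(r_B+r_C) = −k₂/(k₂+k₁·C_A).
Integrating from C_{A0} to C_A: C_C = (0.101/0.489)·ln[(0.101+0.489·3.43)/(0.101+0.489·0.453)] = 0.2065·ln(1.778/0.3224) = 0.3527 mol/dm³.
Then C_B = (C_{A0}−C_A) − C_C = 2.977 − 0.3527 = 2.625 mol/dm³.

2.62 mol/dm³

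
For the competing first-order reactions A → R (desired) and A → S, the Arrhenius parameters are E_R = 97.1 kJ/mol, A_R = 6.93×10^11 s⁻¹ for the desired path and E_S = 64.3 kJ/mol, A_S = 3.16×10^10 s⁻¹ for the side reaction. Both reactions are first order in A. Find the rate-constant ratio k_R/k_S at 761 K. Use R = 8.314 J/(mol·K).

0.123

With equal orders, S_{R/S} = k_R/k_S = (A_R/A_S)·exp[(E_S−E_R)/(RT)].
(E_S−E_R)/(RT) = (64.3−97.1)×10³/(8.314×761) = -32800/6327 = -5.184.
k_R/k_S = (6.93×10^11/3.16×10^10)·exp(-5.184) = 21.93 × 0.005605 = 0.123.
Since E_R > E_S, raising the temperature improves selectivity toward R.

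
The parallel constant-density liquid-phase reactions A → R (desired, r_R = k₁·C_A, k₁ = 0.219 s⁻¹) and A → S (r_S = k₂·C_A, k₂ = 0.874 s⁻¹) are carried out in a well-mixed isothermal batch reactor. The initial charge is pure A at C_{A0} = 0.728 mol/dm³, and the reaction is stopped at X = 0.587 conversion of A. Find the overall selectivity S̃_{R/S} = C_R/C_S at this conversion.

C_A = C_{A0}(1−X) = 0.3007 mol/dm³.
Both paths are first order in A, so the instantaneous fraction to R is constant: dC_R/d(−C_A) = k₁/(k₁+k₂) = 0.2004.
C_R = 0.2004·(C_{A0}−C_A) = 0.2004×0.4273 = 0.0856 mol/dm³.
C_S = (C_{A0}−C_A)−C_R = 0.3417 mol/dm³; S̃_{R/S} = 0.08562/0.3417 = 0.251.

0.251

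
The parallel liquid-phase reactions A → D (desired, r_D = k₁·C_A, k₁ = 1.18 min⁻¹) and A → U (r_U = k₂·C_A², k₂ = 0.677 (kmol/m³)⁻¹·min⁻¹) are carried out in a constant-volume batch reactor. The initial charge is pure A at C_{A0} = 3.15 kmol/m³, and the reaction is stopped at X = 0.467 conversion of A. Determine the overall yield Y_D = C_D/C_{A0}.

C_A = C_{A0}(1−X) = 1.679 kmol/m³.
Along a PFR/batch, dC_D/dC_A = −r_D/(r_D+r_U) = −k₁/(k₁+k₂·C_A).
Integrating from C_{A0} to C_A: C_D = (1.18/0.677)·ln[(1.18+0.677·3.15)/(1.18+0.677·1.68)] = 1.743·ln(3.313/2.317) = 0.6233 kmol/m³.
Y_D = C_D/C_{A0} = 0.6233/3.15 = 0.198.

0.198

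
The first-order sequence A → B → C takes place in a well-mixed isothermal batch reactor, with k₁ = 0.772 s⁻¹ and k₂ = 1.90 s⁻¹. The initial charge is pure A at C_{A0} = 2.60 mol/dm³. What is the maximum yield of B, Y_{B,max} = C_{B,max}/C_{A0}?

0.219

Evaluating C_B at t_opt = ln(k₂/k₁)/(k₂−k₁) gives C_{B,max}/C_{A0} = (k₁/k₂)^[k₂/(k₂−k₁)].
= (0.772/1.90)^(1.90/(1.90−0.772)) = (0.4063)^(1.684) = 0.2194.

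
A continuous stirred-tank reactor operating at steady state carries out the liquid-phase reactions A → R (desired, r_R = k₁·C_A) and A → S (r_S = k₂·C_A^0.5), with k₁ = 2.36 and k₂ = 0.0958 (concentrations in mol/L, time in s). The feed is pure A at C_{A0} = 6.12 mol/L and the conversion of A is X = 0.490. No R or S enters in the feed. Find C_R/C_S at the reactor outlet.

43.5

Exit C_A = C_{A0}(1−X) = 6.12×0.510 = 3.121 mol/L.
Rates in a CSTR are evaluated at the outlet concentration: r_R = 2.36×3.121 = 7.366, r_S = 0.0958×3.121^0.5 = 0.1692.
Overall selectivity = C_R/C_S = r_Rτ/(r_Sτ) = r_R/r_S = 43.5.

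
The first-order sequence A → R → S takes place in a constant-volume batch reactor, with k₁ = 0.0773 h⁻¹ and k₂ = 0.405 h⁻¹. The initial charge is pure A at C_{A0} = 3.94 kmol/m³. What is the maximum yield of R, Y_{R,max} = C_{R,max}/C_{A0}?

For a first-order series the maximum intermediate yield is C_{R,max}/C_{A0} = (k₁/k₂)^[k₂/(k₂−k₁)].
= (0.0773/0.405)^(0.405/(0.405−0.0773)) = (0.1909)^(1.236) = 0.1291.

0.129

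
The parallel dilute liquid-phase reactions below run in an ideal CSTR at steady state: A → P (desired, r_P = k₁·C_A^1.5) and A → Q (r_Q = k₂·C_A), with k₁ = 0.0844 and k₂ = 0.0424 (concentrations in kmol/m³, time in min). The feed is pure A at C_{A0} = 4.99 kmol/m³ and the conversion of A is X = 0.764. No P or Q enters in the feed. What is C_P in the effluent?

2.61 kmol/m³

Exit C_A = C_{A0}(1−X) = 4.99×0.236 = 1.178 kmol/m³.
In a CSTR the entire volume is at exit conditions, so r_P = 0.0844×1.178^1.5 = 0.1079 and r_Q = 0.0424×1.178 = 0.04993.
Fraction of consumed A going to P: r_P/(r_P+r_Q) = 0.6836.
C_P = 0.6836·C_{A0}·X = 0.6836×4.99×0.764 = 2.61 kmol/m³.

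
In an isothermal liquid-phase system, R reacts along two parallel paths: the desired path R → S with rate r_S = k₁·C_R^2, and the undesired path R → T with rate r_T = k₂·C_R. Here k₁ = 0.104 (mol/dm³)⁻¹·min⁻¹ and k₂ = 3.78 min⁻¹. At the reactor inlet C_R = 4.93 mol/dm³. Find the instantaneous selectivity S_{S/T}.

S_{S/T} = r_S/r_T = (k₁·C_R^2)/(k₂·C_R) = (k₁/k₂)·C_R.
= (0.104×4.930^2) / (3.78×4.930) = 2.528/18.64 = 0.136.
Since the desired path is higher order in R, keeping C_R high (PFR or concentrated feed) favours S.

0.136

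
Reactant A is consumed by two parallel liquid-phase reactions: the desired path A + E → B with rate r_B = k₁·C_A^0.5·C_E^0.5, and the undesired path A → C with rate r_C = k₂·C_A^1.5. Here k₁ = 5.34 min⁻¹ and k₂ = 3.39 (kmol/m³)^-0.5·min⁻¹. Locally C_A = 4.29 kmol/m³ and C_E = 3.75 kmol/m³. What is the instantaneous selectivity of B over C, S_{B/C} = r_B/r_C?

0.711

S_{B/C} = r_B/r_C = (k₁·C_A^0.5·C_E^0.5)/(k₂·C_A^1.5) = (k₁/k₂)·C_A⁻¹·C_E^0.5.
= (5.34×4.290^0.5×3.750^0.5) / (3.39×4.290^1.5) = 21.42/30.12 = 0.711.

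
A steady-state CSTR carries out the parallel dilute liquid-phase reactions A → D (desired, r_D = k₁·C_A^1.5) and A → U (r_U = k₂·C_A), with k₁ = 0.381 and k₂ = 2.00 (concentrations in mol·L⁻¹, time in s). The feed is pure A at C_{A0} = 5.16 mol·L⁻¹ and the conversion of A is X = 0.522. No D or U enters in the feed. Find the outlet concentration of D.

0.620 mol·L⁻¹

Exit C_A = C_{A0}(1−X) = 5.16×0.478 = 2.466 mol·L⁻¹.
Rates in a CSTR are evaluated at the outlet concentration: r_D = 0.381×2.466^1.5 = 1.476, r_U = 2.00×2.466 = 4.933.
Fraction of consumed A going to D: r_D/(r_D+r_U) = 0.2303.
C_D = 0.2303·C_{A0}·X = 0.2303×5.16×0.522 = 0.620 mol·L⁻¹.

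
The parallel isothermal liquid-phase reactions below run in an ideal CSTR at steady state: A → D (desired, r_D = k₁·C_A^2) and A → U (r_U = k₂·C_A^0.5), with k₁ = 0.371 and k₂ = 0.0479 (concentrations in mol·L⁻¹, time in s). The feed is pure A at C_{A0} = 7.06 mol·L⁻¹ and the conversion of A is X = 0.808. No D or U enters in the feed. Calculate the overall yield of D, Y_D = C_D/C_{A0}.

Exit C_A = C_{A0}(1−X) = 7.06×0.192 = 1.356 mol·L⁻¹.
In a CSTR the entire volume is at exit conditions, so r_D = 0.371×1.356^2 = 0.6817 and r_U = 0.0479×1.356^0.5 = 0.05577.
Fraction of consumed A going to D: r_D/(r_D+r_U) = 0.9244.
C_D = 0.9244·C_{A0}·X = 0.9244×7.06×0.808 = 5.27 mol·L⁻¹; Y_D = C_D/C_{A0} = 0.747.

0.747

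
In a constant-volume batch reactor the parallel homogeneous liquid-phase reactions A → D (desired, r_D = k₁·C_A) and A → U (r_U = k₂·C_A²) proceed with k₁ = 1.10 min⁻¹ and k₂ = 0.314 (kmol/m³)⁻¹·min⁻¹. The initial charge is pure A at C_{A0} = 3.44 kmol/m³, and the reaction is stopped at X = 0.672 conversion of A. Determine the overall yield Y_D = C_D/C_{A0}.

C_A = C_{A0}(1−X) = 1.128 kmol/m³.
Along a PFR/batch, dC_D/dC_A = −r_D/(r_D+r_U) = −k₁/(k₁+k₂·C_A).
Integrating from C_{A0} to C_A: C_D = (1.10/0.314)·ln[(1.10+0.314·3.44)/(1.10+0.314·1.13)] = 3.503·ln(2.180/1.454) = 1.418 kmol/m³.
Y_D = C_D/C_{A0} = 1.418/3.44 = 0.412.

0.412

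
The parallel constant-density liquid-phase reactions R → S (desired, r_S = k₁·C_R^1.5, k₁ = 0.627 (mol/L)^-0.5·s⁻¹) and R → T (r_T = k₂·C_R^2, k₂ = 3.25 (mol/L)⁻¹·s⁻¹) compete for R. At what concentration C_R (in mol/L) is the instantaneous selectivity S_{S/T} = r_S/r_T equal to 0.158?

1.49 mol/L

S_{S/T} = (k₁/k₂)·C_R^-0.5 ⇒ C_R = (S·k₂/k₁)^(-2).
= (0.158×3.25/0.627)^(-2) = (0.8190)^(-2) = 1.49 mol/L.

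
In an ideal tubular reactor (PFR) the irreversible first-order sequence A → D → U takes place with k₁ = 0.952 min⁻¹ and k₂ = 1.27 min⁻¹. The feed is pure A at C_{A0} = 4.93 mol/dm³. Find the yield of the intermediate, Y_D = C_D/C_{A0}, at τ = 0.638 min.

For first-order series with pure A initially, C_D(τ) = k₁C_{A0}/(k₂−k₁)·(e^(−k₁τ) − e^(−k₂τ)).
e^(−k₁τ) = e^(−0.952×0.638) = e^(−0.6074) = 0.5448; e^(−k₂τ) = e^(−0.8103) = 0.4447.
C_D = 0.952×4.93/(1.27−0.952) × (0.5448−0.4447) = 14.76×0.1000 = 1.476 mol/dm³.
Y_D = C_D/C_{A0} = 1.476/4.93 = 0.299.

0.299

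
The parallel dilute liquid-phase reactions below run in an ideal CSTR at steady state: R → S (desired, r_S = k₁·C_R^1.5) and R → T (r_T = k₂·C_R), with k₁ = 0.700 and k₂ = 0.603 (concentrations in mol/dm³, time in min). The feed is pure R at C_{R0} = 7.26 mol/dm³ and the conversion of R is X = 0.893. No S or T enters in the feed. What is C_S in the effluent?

Exit C_R = C_{R0}(1−X) = 7.26×0.107 = 0.7768 mol/dm³.
In a CSTR the entire volume is at exit conditions, so r_S = 0.700×0.7768^1.5 = 0.4793 and r_T = 0.603×0.7768 = 0.4684.
Fraction of consumed R going to S: r_S/(r_S+r_T) = 0.5057.
C_S = 0.5057·C_{R0}·X = 0.5057×7.26×0.893 = 3.28 mol/dm³.

3.28 mol/dm³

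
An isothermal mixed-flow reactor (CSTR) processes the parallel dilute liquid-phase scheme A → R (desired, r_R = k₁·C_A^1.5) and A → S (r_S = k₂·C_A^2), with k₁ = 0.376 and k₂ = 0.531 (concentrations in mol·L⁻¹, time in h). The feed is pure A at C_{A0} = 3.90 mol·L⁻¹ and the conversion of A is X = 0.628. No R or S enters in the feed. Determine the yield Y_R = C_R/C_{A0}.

Exit C_A = C_{A0}(1−X) = 3.90×0.372 = 1.451 mol·L⁻¹.
A CSTR operates uniformly at the exit composition, giving r_R = 0.6571 and r_S = 1.118 (each k·C_A^n at C_A = 1.451).
Fraction of consumed A going to R: r_R/(r_R+r_S) = 0.3702.
C_R = 0.3702·C_{A0}·X = 0.3702×3.90×0.628 = 0.907 mol·L⁻¹; Y_R = C_R/C_{A0} = 0.233.

0.233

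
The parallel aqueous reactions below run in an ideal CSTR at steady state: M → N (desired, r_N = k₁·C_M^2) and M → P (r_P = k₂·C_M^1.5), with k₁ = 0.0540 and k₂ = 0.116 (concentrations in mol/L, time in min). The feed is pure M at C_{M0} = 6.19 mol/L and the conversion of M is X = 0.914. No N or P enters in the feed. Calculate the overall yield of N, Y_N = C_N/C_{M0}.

0.232

Exit C_M = C_{M0}(1−X) = 6.19×0.0860 = 0.5323 mol/L.
Rates in a CSTR are evaluated at the outlet concentration: r_N = 0.0540×0.5323^2 = 0.01530, r_P = 0.116×0.5323^1.5 = 0.04505.
Fraction of consumed M going to N: r_N/(r_N+r_P) = 0.2535.
C_N = 0.2535·C_{M0}·X = 0.2535×6.19×0.914 = 1.43 mol/L; Y_N = C_N/C_{M0} = 0.232.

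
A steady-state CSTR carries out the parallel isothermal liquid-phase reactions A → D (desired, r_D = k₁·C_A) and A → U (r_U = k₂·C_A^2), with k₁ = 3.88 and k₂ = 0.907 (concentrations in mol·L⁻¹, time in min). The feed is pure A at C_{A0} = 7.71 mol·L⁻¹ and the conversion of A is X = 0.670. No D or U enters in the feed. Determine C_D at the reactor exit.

3.24 mol·L⁻¹

Exit C_A = C_{A0}(1−X) = 7.71×0.330 = 2.544 mol·L⁻¹.
A CSTR operates uniformly at the exit composition, giving r_D = 9.872 and r_U = 5.871 (each k·C_A^n at C_A = 2.544).
Fraction of consumed A going to D: r_D/(r_D+r_U) = 0.6271.
C_D = 0.6271·C_{A0}·X = 0.6271×7.71×0.670 = 3.24 mol·L⁻¹.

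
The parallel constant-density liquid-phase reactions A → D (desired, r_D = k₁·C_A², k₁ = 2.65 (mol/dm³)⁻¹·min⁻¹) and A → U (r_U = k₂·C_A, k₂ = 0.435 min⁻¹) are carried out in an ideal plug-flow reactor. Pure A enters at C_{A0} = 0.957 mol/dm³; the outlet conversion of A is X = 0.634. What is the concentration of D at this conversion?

0.479 mol/dm³

C_A = C_{A0}(1−X) = 0.3503 mol/dm³.
Along a PFR/batch, dC_U/dC_A = −r_U/(r_D+r_U) = −k₂/(k₂+k₁·C_A).
Integrating from C_{A0} to C_A: C_U = (0.435/2.65)·ln[(0.435+2.65·0.957)/(0.435+2.65·0.350)] = 0.1642·ln(2.971/1.363) = 0.1279 mol/dm³.
Then C_D = (C_{A0}−C_A) − C_U = 0.6067 − 0.1279 = 0.4789 mol/dm³.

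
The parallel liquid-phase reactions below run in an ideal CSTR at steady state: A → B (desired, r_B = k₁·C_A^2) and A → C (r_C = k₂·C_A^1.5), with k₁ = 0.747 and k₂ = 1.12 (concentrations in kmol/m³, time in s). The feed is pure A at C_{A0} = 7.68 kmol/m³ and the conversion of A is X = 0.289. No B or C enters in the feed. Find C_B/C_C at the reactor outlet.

1.56

Exit C_A = C_{A0}(1−X) = 7.68×0.711 = 5.460 kmol/m³.
Rates in a CSTR are evaluated at the outlet concentration: r_B = 0.747×5.460^2 = 22.27, r_C = 1.12×5.460^1.5 = 14.29.
Overall selectivity = C_B/C_C = r_Bτ/(r_Cτ) = r_B/r_C = 1.56.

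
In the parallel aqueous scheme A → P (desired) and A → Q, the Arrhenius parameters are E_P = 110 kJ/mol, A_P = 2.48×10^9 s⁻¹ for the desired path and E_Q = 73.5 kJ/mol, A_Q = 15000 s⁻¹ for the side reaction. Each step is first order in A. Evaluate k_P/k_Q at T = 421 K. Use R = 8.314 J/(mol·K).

k_P/k_Q = (A_P/A_Q)·exp[−(E_P−E_Q)/(RT)] = (A_P/A_Q)·exp[(E_Q−E_P)/(RT)].
(E_Q−E_P)/(RT) = (73.5−110)×10³/(8.314×421) = -36500/3500 = -10.43.
k_P/k_Q = (2.48×10^9/15000)·exp(-10.43) = 1.653×10^5 × 2.959×10^-5 = 4.89.
Since E_P > E_Q, raising the temperature improves selectivity toward P.

4.89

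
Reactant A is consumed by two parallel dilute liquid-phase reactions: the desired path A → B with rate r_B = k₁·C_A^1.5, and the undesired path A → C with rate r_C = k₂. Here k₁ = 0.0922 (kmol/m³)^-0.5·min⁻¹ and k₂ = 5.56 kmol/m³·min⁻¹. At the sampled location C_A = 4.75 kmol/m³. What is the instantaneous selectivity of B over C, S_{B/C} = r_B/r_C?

0.172

S_{B/C} = r_B/r_C = (k₁·C_A^1.5)/(k₂) = (k₁/k₂)·C_A^1.5.
= (0.0922×4.750^1.5) / (5.56) = 0.9545/5.560 = 0.172.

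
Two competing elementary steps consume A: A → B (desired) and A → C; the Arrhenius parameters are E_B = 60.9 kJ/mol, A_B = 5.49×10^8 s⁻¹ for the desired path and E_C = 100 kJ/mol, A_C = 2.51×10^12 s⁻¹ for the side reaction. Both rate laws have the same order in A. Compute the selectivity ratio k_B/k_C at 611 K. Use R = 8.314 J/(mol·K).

0.482

Since both paths have the same order in A, the concentration cancels and S_{B/C} = k_B/k_C = (A_B/A_C)·exp[(E_C−E_B)/(RT)].
(E_C−E_B)/(RT) = (100−60.9)×10³/(8.314×611) = 39100/5080 = 7.697.
k_B/k_C = (5.49×10^8/2.51×10^12)·exp(7.697) = 2.187×10^-4 × 2202 = 0.482.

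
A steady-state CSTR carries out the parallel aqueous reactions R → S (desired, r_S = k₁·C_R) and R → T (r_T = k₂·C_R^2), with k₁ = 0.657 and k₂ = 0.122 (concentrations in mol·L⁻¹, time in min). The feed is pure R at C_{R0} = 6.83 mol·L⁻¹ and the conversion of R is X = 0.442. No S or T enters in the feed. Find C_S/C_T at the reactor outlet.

Exit C_R = C_{R0}(1−X) = 6.83×0.558 = 3.811 mol·L⁻¹.
In a CSTR the entire volume is at exit conditions, so r_S = 0.657×3.811 = 2.504 and r_T = 0.122×3.811^2 = 1.772.
Overall selectivity = C_S/C_T = r_Sτ/(r_Tτ) = r_S/r_T = 1.41.

1.41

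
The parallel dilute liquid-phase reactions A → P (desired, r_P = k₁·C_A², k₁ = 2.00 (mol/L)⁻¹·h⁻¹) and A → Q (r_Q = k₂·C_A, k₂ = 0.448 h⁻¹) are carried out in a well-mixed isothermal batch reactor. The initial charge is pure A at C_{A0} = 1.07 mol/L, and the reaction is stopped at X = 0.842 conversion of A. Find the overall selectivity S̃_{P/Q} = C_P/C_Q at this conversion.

2.38

C_A = C_{A0}(1−X) = 0.1691 mol/L.
Along a PFR/batch, dC_Q/dC_A = −r_Q/(r_P+r_Q) = −k₂/(k₂+k₁·C_A).
Integrating from C_{A0} to C_A: C_Q = (0.448/2.00)·ln[(0.448+2.00·1.07)/(0.448+2.00·0.169)] = 0.2240·ln(2.588/0.7861) = 0.2669 mol/L.
Then C_P = (C_{A0}−C_A) − C_Q = 0.9009 − 0.2669 = 0.6340 mol/L.
S̃_{P/Q} = C_P/C_Q = 0.6340/0.2669 = 2.38.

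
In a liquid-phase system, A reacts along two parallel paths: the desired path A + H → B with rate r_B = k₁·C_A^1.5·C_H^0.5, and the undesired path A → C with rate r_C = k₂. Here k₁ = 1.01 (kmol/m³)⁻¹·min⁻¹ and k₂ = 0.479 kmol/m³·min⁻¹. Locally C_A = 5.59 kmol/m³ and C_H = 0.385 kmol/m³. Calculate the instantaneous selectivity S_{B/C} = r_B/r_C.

17.3

S_{B/C} = r_B/r_C = (k₁·C_A^1.5·C_H^0.5)/(k₂) = (k₁/k₂)·C_A^1.5·C_H^0.5.
= (1.01×5.590^1.5×0.3850^0.5) / (0.479) = 8.283/0.4790 = 17.3.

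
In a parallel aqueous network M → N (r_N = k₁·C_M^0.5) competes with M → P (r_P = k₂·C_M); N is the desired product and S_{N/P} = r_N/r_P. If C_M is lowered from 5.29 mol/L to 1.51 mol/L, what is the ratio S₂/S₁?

1.87

S_{N/P} = (k₁/k₂)·C_M^-0.5, so S₂/S₁ = (C_{M,2}/C_{M,1})^-0.5.
= (1.51/5.29)^(-0.5) = (0.2854)^(-0.5) = 1.87.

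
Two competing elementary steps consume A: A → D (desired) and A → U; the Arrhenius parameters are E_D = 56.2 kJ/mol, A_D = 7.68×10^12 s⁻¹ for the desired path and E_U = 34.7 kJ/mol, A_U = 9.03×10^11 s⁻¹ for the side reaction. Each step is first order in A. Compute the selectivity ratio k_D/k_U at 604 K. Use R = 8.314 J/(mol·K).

0.118

With equal orders, S_{D/U} = k_D/k_U = (A_D/A_U)·exp[(E_U−E_D)/(RT)].
(E_U−E_D)/(RT) = (34.7−56.2)×10³/(8.314×604) = -21500/5022 = -4.281.
k_D/k_U = (7.68×10^12/9.03×10^11)·exp(-4.281) = 8.505 × 0.01382 = 0.118.
Since E_D > E_U, raising the temperature improves selectivity toward D.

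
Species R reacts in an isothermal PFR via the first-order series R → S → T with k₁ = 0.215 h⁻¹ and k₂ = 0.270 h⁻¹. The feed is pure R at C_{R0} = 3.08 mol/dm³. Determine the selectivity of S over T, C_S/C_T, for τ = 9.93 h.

For first-order series with pure R initially, C_S(τ) = k₁C_{R0}/(k₂−k₁)·(e^(−k₁τ) − e^(−k₂τ)).
e^(−k₁τ) = e^(−0.215×9.93) = e^(−2.135) = 0.1183; e^(−k₂τ) = e^(−2.681) = 0.06849.
C_S = 0.215×3.08/(0.270−0.215) × (0.1183−0.06849) = 12.04×0.04976 = 0.5991 mol/dm³.
C_R = C_{R0}e^(−k₁τ) = 0.3642 mol/dm³, so C_T = C_{R0}−C_R−C_S = 2.117 mol/dm³; C_S/C_T = 0.283.

0.283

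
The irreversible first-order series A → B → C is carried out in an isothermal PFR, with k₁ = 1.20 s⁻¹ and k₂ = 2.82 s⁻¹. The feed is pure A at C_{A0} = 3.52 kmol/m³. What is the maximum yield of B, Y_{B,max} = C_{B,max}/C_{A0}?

Evaluating C_B at τ_opt = ln(k₂/k₁)/(k₂−k₁) gives C_{B,max}/C_{A0} = (k₁/k₂)^[k₂/(k₂−k₁)].
= (1.20/2.82)^(2.82/(2.82−1.20)) = (0.4255)^(1.741) = 0.2260.

0.226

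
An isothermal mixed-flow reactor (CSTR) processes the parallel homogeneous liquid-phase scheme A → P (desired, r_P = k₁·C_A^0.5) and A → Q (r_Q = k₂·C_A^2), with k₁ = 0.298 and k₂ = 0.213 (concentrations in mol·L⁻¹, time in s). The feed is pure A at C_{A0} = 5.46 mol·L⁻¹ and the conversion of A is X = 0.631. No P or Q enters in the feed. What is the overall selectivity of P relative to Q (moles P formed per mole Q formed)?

0.489

Exit C_A = C_{A0}(1−X) = 5.46×0.369 = 2.015 mol·L⁻¹.
A CSTR operates uniformly at the exit composition, giving r_P = 0.4230 and r_Q = 0.8646 (each k·C_A^n at C_A = 2.015).
Overall selectivity = C_P/C_Q = r_Pτ/(r_Qτ) = r_P/r_Q = 0.489.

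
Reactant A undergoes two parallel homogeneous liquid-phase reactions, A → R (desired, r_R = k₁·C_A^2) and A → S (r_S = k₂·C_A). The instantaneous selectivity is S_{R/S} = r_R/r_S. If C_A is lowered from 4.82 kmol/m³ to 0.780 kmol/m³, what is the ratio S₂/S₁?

S_{R/S} = (k₁/k₂)·C_A, so S₂/S₁ = (C_{A,2}/C_{A,1}).
= 0.780/4.82 = 0.162.

0.162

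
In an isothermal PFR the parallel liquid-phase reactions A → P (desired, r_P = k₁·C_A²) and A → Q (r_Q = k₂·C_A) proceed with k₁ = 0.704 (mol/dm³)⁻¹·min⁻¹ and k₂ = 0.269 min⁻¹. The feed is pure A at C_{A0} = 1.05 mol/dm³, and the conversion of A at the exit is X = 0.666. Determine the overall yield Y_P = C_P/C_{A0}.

C_A = C_{A0}(1−X) = 0.3507 mol/dm³.
Along a PFR/batch, dC_Q/dC_A = −r_Q/(r_P+r_Q) = −k₂/(k₂+k₁·C_A).
Integrating from C_{A0} to C_A: C_Q = (0.269/0.704)·ln[(0.269+0.704·1.05)/(0.269+0.704·0.351)] = 0.3821·ln(1.008/0.5159) = 0.2560 mol/dm³.
Then C_P = (C_{A0}−C_A) − C_Q = 0.6993 − 0.2560 = 0.4433 mol/dm³.
Y_P = C_P/C_{A0} = 0.4433/1.05 = 0.422.

0.422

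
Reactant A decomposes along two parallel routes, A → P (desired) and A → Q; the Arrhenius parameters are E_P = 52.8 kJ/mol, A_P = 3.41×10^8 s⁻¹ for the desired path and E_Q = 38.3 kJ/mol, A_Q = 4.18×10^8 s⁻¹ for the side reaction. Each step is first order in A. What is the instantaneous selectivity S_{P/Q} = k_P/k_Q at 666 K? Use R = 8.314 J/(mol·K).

0.0595

With equal orders, S_{P/Q} = k_P/k_Q = (A_P/A_Q)·exp[(E_Q−E_P)/(RT)].
(E_Q−E_P)/(RT) = (38.3−52.8)×10³/(8.314×666) = -14500/5537 = -2.619.
k_P/k_Q = (3.41×10^8/4.18×10^8)·exp(-2.619) = 0.8158 × 0.07290 = 0.0595.
Since E_P > E_Q, raising the temperature improves selectivity toward P.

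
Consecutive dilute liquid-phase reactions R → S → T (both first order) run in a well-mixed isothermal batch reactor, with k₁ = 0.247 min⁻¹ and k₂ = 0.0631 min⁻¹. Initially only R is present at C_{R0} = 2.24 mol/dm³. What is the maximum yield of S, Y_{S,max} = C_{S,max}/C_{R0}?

At the optimum, C_{S,max}/C_{R0} = (k₁/k₂)^[k₂/(k₂−k₁)].
= (0.247/0.0631)^(0.0631/(0.0631−0.247)) = (3.914)^(-0.3431) = 0.6261.

0.626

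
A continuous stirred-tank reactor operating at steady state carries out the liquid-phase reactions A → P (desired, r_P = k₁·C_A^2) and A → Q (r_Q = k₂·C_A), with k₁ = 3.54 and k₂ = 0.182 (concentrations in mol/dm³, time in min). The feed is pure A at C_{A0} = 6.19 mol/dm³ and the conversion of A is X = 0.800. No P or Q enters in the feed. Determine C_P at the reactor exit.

Exit C_A = C_{A0}(1−X) = 6.19×0.200 = 1.238 mol/dm³.
A CSTR operates uniformly at the exit composition, giving r_P = 5.426 and r_Q = 0.2253 (each k·C_A^n at C_A = 1.238).
Fraction of consumed A going to P: r_P/(r_P+r_Q) = 0.9601.
C_P = 0.9601·C_{A0}·X = 0.9601×6.19×0.800 = 4.75 mol/dm³.

4.75 mol/dm³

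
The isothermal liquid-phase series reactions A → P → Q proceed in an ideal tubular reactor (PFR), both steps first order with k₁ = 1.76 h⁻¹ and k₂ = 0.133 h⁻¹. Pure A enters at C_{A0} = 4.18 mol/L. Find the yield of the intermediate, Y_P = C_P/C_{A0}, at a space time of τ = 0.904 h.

Solving the coupled first-order balances gives C_P(τ) = [k₁/(k₂−k₁)]·C_{A0}·(e^(−k₁τ) − e^(−k₂τ)).
e^(−k₁τ) = e^(−1.76×0.904) = e^(−1.591) = 0.2037; e^(−k₂τ) = e^(−0.1202) = 0.8867.
C_P = 1.76×4.18/(0.133−1.76) × (0.2037−0.8867) = (-4.522)×(-0.6830) = 3.088 mol/L.
Y_P = C_P/C_{A0} = 3.088/4.18 = 0.739.

0.739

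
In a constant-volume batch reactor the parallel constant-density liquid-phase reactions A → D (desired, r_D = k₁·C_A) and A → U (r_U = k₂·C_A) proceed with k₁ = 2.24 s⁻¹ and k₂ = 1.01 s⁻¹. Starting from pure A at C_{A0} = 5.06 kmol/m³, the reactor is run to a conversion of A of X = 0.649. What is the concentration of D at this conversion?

2.26 kmol/m³

C_A = C_{A0}(1−X) = 1.776 kmol/m³.
Both paths are first order in A, so the instantaneous fraction to D is constant: dC_D/d(−C_A) = k₁/(k₁+k₂) = 0.6892.
C_D = 0.6892·(C_{A0}−C_A) = 0.6892×3.284 = 2.26 kmol/m³.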